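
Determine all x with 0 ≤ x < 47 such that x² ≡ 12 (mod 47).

23, 24

Since 47 ≡ 3 (mod 4), a square root of 12 is 12^((47+1)/4) = 12^12 mod 47.
Repeated squaring: 12^2≡3, 12^4≡9, 12^8≡34 (mod 47).
12^12 = 12^(8+4) ≡ 24 (mod 47).
Check: 24² = 576 ≡ 12 (mod 47). The two roots are 23 and 24.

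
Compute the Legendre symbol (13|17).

1

Euler's criterion: (13/17) ≡ 13^8 (mod 17).
13^2 ≡ 16 (mod 17)
13^4 ≡ 1 (mod 17)
13^8 ≡ 1 (mod 17)
13^8 = 13^(8) ≡ 1 (mod 17).
Result is 1, so (13/17) = 1.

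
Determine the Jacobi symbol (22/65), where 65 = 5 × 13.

-1

Pull out 2: since 65 ≡ 1 (mod 8), (2/65) = +1.
Reciprocity: 11 ≡ 3 and 65 ≡ 1 (mod 4), so (11/65) = +(65/11).
Reduce top mod 11: now compute (10/11).
Pull out 2: since 11 ≡ 3 (mod 8), (2/11) = -1.
Reciprocity: 5 ≡ 1 and 11 ≡ 3 (mod 4), so (5/11) = +(11/5).
Reduce top mod 5: now compute (1/5).
Reached (1/5) = 1. Collecting the sign flips along the way, the symbol is -1.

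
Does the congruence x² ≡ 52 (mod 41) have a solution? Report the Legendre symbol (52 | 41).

Euler's criterion: (52/41) ≡ 11^20 (mod 41).
11^2 ≡ 39 (mod 41)
11^4 ≡ 4 (mod 41)
11^8 ≡ 16 (mod 41)
11^16 ≡ 10 (mod 41)
11^20 = 11^(16+4) ≡ 40 (mod 41).
Result is 40 ≡ −1, so (52/41) = −1.

-1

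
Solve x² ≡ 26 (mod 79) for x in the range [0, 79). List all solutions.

Since 79 ≡ 3 (mod 4), a square root of 26 is 26^((79+1)/4) = 26^20 mod 79.
Repeated squaring: 26^2≡44, 26^4≡40, 26^8≡20, 26^16≡5 (mod 79).
26^20 = 26^(16+4) ≡ 42 (mod 79).
Check: 42² = 1764 ≡ 26 (mod 79). The two roots are 37 and 42.

37, 42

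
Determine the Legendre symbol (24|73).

1

Euler's criterion: (24/73) ≡ 24^36 (mod 73).
24^2 ≡ 65 (mod 73)
24^4 ≡ 64 (mod 73)
24^8 ≡ 8 (mod 73)
24^16 ≡ 64 (mod 73)
24^32 ≡ 8 (mod 73)
24^36 = 24^(32+4) ≡ 1 (mod 73).
Result is 1, so (24/73) = 1.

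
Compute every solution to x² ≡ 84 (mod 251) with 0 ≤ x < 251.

Since 251 ≡ 3 (mod 4), a square root of 84 is 84^((251+1)/4) = 84^63 mod 251.
Repeated squaring: 84^2≡28, 84^4≡31, 84^8≡208, 84^16≡92, 84^32≡181 (mod 251).
84^63 = 84^(32+16+8+4+2+1) ≡ 142 (mod 251).
Check: 142² = 20164 ≡ 84 (mod 251). The two roots are 109 and 142.

109, 142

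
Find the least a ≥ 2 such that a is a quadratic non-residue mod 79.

3

(2/79) = +1, so 2 is a residue.
(3/79) = −1, so 3 is the smallest positive non-residue mod 79.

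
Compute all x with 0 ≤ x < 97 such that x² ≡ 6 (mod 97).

43, 54

97 ≡ 1 (mod 4), so we find a root by search.
Trying successive values, 43² = 1849 ≡ 6 (mod 97). The other root is 97 − 43 = 54.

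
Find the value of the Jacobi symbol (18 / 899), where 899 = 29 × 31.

Pull out 2: since 899 ≡ 3 (mod 8), (2/899) = -1.
Reciprocity: 9 ≡ 1 and 899 ≡ 3 (mod 4), so (9/899) = +(899/9).
Reduce top mod 9: now compute (8/9).
Pull out 2^3: since 9 ≡ 1 (mod 8), (2/9) = +1, so (2/9)^3 = +1.
Reached (1/9) = 1. Collecting the sign flips along the way, the symbol is -1.

-1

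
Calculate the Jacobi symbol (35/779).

Reciprocity: 35 ≡ 3 and 779 ≡ 3 (mod 4), so (35/779) = −(779/35).
Reduce top mod 35: now compute (9/35).
Reciprocity: 9 ≡ 1 and 35 ≡ 3 (mod 4), so (9/35) = +(35/9).
Reduce top mod 9: now compute (8/9).
Pull out 2^3: since 9 ≡ 1 (mod 8), (2/9) = +1, so (2/9)^3 = +1.
Reached (1/9) = 1. Collecting the sign flips along the way, the symbol is -1.

-1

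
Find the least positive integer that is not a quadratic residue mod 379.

(2/379) = −1, so 2 is the smallest positive non-residue mod 379.

2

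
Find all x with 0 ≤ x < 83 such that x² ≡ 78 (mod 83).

Since 83 ≡ 3 (mod 4), a square root of 78 is 78^((83+1)/4) = 78^21 mod 83.
Repeated squaring: 78^2≡25, 78^4≡44, 78^8≡27, 78^16≡65 (mod 83).
78^21 = 78^(16+4+1) ≡ 59 (mod 83).
Check: 59² = 3481 ≡ 78 (mod 83). The two roots are 24 and 59.

24, 59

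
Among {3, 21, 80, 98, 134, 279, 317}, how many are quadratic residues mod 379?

2

(3/379) = -1 → non-residue.
(21/379) = +1 → QR.
(80/379) = +1 → QR.
(98/379) = -1 → non-residue.
(134/379) = -1 → non-residue.
(279/379) = -1 → non-residue.
(317/379) = -1 → non-residue.
Total quadratic residues among the 7: 2.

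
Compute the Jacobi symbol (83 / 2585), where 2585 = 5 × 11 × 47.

Reciprocity: 83 ≡ 3 and 2585 ≡ 1 (mod 4), so (83/2585) = +(2585/83).
Reduce top mod 83: now compute (12/83).
Pull out 2^2: since 83 ≡ 3 (mod 8), (2/83) = -1, so (2/83)^2 = +1.
Reciprocity: 3 ≡ 3 and 83 ≡ 3 (mod 4), so (3/83) = −(83/3).
Reduce top mod 3: now compute (2/3).
Pull out 2: since 3 ≡ 3 (mod 8), (2/3) = -1.
Reached (1/3) = 1. Collecting the sign flips along the way, the symbol is +1.

1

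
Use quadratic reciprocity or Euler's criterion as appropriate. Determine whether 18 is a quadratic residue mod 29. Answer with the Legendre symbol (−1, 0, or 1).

-1

Pull out 2: since 29 ≡ 5 (mod 8), (2/29) = -1.
Reciprocity: 9 ≡ 1 and 29 ≡ 1 (mod 4), so (9/29) = +(29/9).
Reduce top mod 9: now compute (2/9).
Pull out 2: since 9 ≡ 1 (mod 8), (2/9) = +1.
Reached (1/9) = 1. Collecting the sign flips along the way, the symbol is -1.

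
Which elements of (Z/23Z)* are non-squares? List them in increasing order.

Square k = 1,…,11 (k and 23−k give the same square):
1²=1, 2²=4, 3²=9, 4²=16, 5²≡2, 6²≡13, 7²≡3, 8²≡18, 9²≡12, 10²≡8, 11²≡6 (mod 23).
The residues are {1, 2, 3, 4, 6, 8, 9, 12, 13, 16, 18}; the non-residues are the remaining 11 nonzero classes.

5, 7, 10, 11, 14, 15, 17, 19, 20, 21, 22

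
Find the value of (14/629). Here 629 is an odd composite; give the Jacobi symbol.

Pull out 2: since 629 ≡ 5 (mod 8), (2/629) = -1.
Reciprocity: 7 ≡ 3 and 629 ≡ 1 (mod 4), so (7/629) = +(629/7).
Reduce top mod 7: now compute (6/7).
Pull out 2: since 7 ≡ 7 (mod 8), (2/7) = +1.
Reciprocity: 3 ≡ 3 and 7 ≡ 3 (mod 4), so (3/7) = −(7/3).
Reduce top mod 3: now compute (1/3).
Reached (1/3) = 1. Collecting the sign flips along the way, the symbol is +1.

1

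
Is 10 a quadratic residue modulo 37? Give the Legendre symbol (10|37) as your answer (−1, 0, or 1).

Euler's criterion: (10/37) ≡ 10^18 (mod 37).
10^2 ≡ 26 (mod 37)
10^4 ≡ 10 (mod 37)
10^8 ≡ 26 (mod 37)
10^16 ≡ 10 (mod 37)
10^18 = 10^(16+2) ≡ 1 (mod 37).
Result is 1, so (10/37) = 1.

1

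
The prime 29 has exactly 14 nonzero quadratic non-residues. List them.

Square k = 1,…,14 (k and 29−k give the same square):
1²=1, 2²=4, 3²=9, 4²=16, 5²=25, 6²≡7, 7²≡20, 8²≡6, 9²≡23, 10²≡13, 11²≡5, 12²≡28, 13²≡24, 14²≡22 (mod 29).
The residues are {1, 4, 5, 6, 7, 9, 13, 16, 20, 22, 23, 24, 25, 28}; the non-residues are the remaining 14 nonzero classes.

2,3,8,10,11,12,14,15,17,18,19,21,26,27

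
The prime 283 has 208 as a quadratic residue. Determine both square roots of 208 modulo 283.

121, 162

Since 283 ≡ 3 (mod 4), a square root of 208 is 208^((283+1)/4) = 208^71 mod 283.
Repeated squaring: 208^2≡248, 208^4≡93, 208^8≡159, 208^16≡94, 208^32≡63, 208^64≡7 (mod 283).
208^71 = 208^(64+4+2+1) ≡ 121 (mod 283).
Check: 121² = 14641 ≡ 208 (mod 283). The two roots are 121 and 162.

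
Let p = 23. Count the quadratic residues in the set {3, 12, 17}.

(3/23) = +1 → QR.
(12/23) = +1 → QR.
(17/23) = -1 → non-residue.
Total quadratic residues among the 3: 2.

2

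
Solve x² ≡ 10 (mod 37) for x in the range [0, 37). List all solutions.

11, 26

37 ≡ 1 (mod 4), so we find a root by search.
Trying successive values, 11² = 121 ≡ 10 (mod 37). The other root is 37 − 11 = 26.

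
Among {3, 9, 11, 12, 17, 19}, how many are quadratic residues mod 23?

3

(3/23) = +1 → QR.
(9/23) = +1 → QR.
(11/23) = -1 → non-residue.
(12/23) = +1 → QR.
(17/23) = -1 → non-residue.
(19/23) = -1 → non-residue.
Total quadratic residues among the 6: 3.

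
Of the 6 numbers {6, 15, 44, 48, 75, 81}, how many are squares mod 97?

(6/97) = +1 → QR.
(15/97) = -1 → non-residue.
(44/97) = +1 → QR.
(48/97) = +1 → QR.
(75/97) = +1 → QR.
(81/97) = +1 → QR.
Total quadratic residues among the 6: 5.

5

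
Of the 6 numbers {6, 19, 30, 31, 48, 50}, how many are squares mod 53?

1

(6/53) = +1 → QR.
(19/53) = -1 → non-residue.
(30/53) = -1 → non-residue.
(31/53) = -1 → non-residue.
(48/53) = -1 → non-residue.
(50/53) = -1 → non-residue.
Total quadratic residues among the 6: 1.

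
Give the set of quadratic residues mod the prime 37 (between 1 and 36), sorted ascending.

1,3,4,7,9,10,11,12,16,21,25,26,27,28,30,33,34,36

Square k = 1,…,18 (k and 37−k give the same square):
1²=1, 2²=4, 3²=9, 4²=16, 5²=25, 6²=36, 7²≡12, 8²≡27, 9²≡7, 10²≡26, 11²≡10, 12²≡33, 13²≡21, 14²≡11, 15²≡3, 16²≡34, 17²≡30, 18²≡28 (mod 37).
So the quadratic residues mod 37 are {1, 3, 4, 7, 9, 10, 11, 12, 16, 21, 25, 26, 27, 28, 30, 33, 34, 36}.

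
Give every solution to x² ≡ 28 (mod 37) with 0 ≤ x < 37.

37 ≡ 1 (mod 4), so we find a root by search.
Trying successive values, 18² = 324 ≡ 28 (mod 37). The other root is 37 − 18 = 19.

18, 19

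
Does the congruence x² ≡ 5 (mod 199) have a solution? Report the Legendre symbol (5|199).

Euler's criterion: (5/199) ≡ 5^99 (mod 199).
5^2 ≡ 25 (mod 199)
5^4 ≡ 28 (mod 199)
5^8 ≡ 187 (mod 199)
5^16 ≡ 144 (mod 199)
5^32 ≡ 40 (mod 199)
5^64 ≡ 8 (mod 199)
5^99 = 5^(64+32+2+1) ≡ 1 (mod 199).
Result is 1, so (5/199) = 1.

1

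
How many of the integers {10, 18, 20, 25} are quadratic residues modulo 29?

(10/29) = -1 → non-residue.
(18/29) = -1 → non-residue.
(20/29) = +1 → QR.
(25/29) = +1 → QR.
Total quadratic residues among the 4: 2.

2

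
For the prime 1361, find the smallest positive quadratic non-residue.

(2/1361) = +1, so 2 is a residue.
(3/1361) = −1, so 3 is the smallest positive non-residue mod 1361.

3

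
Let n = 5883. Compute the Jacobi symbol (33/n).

0

Reciprocity: 33 ≡ 1 and 5883 ≡ 3 (mod 4), so (33/5883) = +(5883/33).
Reduce top mod 33: now compute (9/33).
Reciprocity: 9 ≡ 1 and 33 ≡ 1 (mod 4), so (9/33) = +(33/9).
Reduce top mod 9: now compute (6/9).
Pull out 2: since 9 ≡ 1 (mod 8), (2/9) = +1.
Reciprocity: 3 ≡ 3 and 9 ≡ 1 (mod 4), so (3/9) = +(9/3).
Reduce top mod 3: now compute (0/3).
Top reduces to 0: gcd > 1, so the symbol is 0.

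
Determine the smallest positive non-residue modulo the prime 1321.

7

(2/1321) = +1, so 2 is a residue.
(3/1321) = +1, so 3 is a residue.
(4/1321) = +1, so 4 is a residue.
(5/1321) = +1, so 5 is a residue.
(6/1321) = +1, so 6 is a residue.
(7/1321) = −1, so 7 is the smallest positive non-residue mod 1321.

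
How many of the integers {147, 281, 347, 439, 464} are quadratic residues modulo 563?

(147/563) = +1 → QR.
(281/563) = +1 → QR.
(347/563) = +1 → QR.
(439/563) = +1 → QR.
(464/563) = -1 → non-residue.
Total quadratic residues among the 5: 4.

4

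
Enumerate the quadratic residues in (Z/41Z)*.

1,2,4,5,8,9,10,16,18,20,21,23,25,31,32,33,36,37,39,40

Square k = 1,…,20 (k and 41−k give the same square):
1²=1, 2²=4, 3²=9, 4²=16, 5²=25, 6²=36, 7²≡8, 8²≡23, 9²≡40, 10²≡18, 11²≡39, 12²≡21, 13²≡5, 14²≡32, 15²≡20, 16²≡10, 17²≡2, 18²≡37, 19²≡33, 20²≡31 (mod 41).
So the quadratic residues mod 41 are {1, 2, 4, 5, 8, 9, 10, 16, 18, 20, 21, 23, 25, 31, 32, 33, 36, 37, 39, 40}.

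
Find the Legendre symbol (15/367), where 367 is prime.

1

Euler's criterion: (15/367) ≡ 15^183 (mod 367).
15^2 ≡ 225 (mod 367)
15^4 ≡ 346 (mod 367)
15^8 ≡ 74 (mod 367)
15^16 ≡ 338 (mod 367)
15^32 ≡ 107 (mod 367)
15^64 ≡ 72 (mod 367)
15^128 ≡ 46 (mod 367)
15^183 = 15^(128+32+16+4+2+1) ≡ 1 (mod 367).
Result is 1, so (15/367) = 1.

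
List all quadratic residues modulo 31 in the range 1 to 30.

1,2,4,5,7,8,9,10,14,16,18,19,20,25,28

Square k = 1,…,15 (k and 31−k give the same square):
1²=1, 2²=4, 3²=9, 4²=16, 5²=25, 6²≡5, 7²≡18, 8²≡2, 9²≡19, 10²≡7, 11²≡28, 12²≡20, 13²≡14, 14²≡10, 15²≡8 (mod 31).
So the quadratic residues mod 31 are {1, 2, 4, 5, 7, 8, 9, 10, 14, 16, 18, 19, 20, 25, 28}.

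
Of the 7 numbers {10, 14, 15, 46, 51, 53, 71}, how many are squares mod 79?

3

(10/79) = +1 → QR.
(14/79) = -1 → non-residue.
(15/79) = -1 → non-residue.
(46/79) = +1 → QR.
(51/79) = +1 → QR.
(53/79) = -1 → non-residue.
(71/79) = -1 → non-residue.
Total quadratic residues among the 7: 3.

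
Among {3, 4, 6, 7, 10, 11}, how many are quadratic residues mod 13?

3

(3/13) = +1 → QR.
(4/13) = +1 → QR.
(6/13) = -1 → non-residue.
(7/13) = -1 → non-residue.
(10/13) = +1 → QR.
(11/13) = -1 → non-residue.
Total quadratic residues among the 6: 3.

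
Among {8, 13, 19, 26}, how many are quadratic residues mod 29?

(8/29) = -1 → non-residue.
(13/29) = +1 → QR.
(19/29) = -1 → non-residue.
(26/29) = -1 → non-residue.
Total quadratic residues among the 4: 1.

1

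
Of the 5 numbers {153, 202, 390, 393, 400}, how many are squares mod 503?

2

(153/503) = -1 → non-residue.
(202/503) = -1 → non-residue.
(390/503) = -1 → non-residue.
(393/503) = +1 → QR.
(400/503) = +1 → QR.
Total quadratic residues among the 5: 2.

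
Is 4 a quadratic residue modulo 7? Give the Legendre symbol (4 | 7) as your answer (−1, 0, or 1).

Pull out 2^2: since 7 ≡ 7 (mod 8), (2/7) = +1, so (2/7)^2 = +1.
Reached (1/7) = 1. Collecting the sign flips along the way, the symbol is +1.

1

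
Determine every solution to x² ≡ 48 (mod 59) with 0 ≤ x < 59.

15, 44

Since 59 ≡ 3 (mod 4), a square root of 48 is 48^((59+1)/4) = 48^15 mod 59.
Repeated squaring: 48^2≡3, 48^4≡9, 48^8≡22 (mod 59).
48^15 = 48^(8+4+2+1) ≡ 15 (mod 59).
Check: 15² = 225 ≡ 48 (mod 59). The two roots are 15 and 44.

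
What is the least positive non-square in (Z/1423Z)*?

3

(2/1423) = +1, so 2 is a residue.
(3/1423) = −1, so 3 is the smallest positive non-residue mod 1423.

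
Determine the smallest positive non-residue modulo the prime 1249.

(2/1249) = +1, so 2 is a residue.
(3/1249) = +1, so 3 is a residue.
(4/1249) = +1, so 4 is a residue.
(5/1249) = +1, so 5 is a residue.
(6/1249) = +1, so 6 is a residue.
(7/1249) = −1, so 7 is the smallest positive non-residue mod 1249.

7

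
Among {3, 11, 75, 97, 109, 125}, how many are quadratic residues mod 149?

(3/149) = -1 → non-residue.
(11/149) = -1 → non-residue.
(75/149) = -1 → non-residue.
(97/149) = -1 → non-residue.
(109/149) = -1 → non-residue.
(125/149) = +1 → QR.
Total quadratic residues among the 6: 1.

1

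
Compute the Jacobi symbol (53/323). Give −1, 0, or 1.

Reciprocity: 53 ≡ 1 and 323 ≡ 3 (mod 4), so (53/323) = +(323/53).
Reduce top mod 53: now compute (5/53).
Reciprocity: 5 ≡ 1 and 53 ≡ 1 (mod 4), so (5/53) = +(53/5).
Reduce top mod 5: now compute (3/5).
Reciprocity: 3 ≡ 3 and 5 ≡ 1 (mod 4), so (3/5) = +(5/3).
Reduce top mod 3: now compute (2/3).
Pull out 2: since 3 ≡ 3 (mod 8), (2/3) = -1.
Reached (1/3) = 1. Collecting the sign flips along the way, the symbol is -1.

-1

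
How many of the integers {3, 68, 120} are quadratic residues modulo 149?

2

(3/149) = -1 → non-residue.
(68/149) = +1 → QR.
(120/149) = +1 → QR.
Total quadratic residues among the 3: 2.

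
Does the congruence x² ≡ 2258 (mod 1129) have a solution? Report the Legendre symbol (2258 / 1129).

First reduce: 2258 ≡ 0 (mod 1129).
Top reduces to 0: gcd > 1, so the symbol is 0.

0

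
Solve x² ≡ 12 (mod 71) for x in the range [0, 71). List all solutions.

15, 56

Since 71 ≡ 3 (mod 4), a square root of 12 is 12^((71+1)/4) = 12^18 mod 71.
Repeated squaring: 12^2≡2, 12^4≡4, 12^8≡16, 12^16≡43 (mod 71).
12^18 = 12^(16+2) ≡ 15 (mod 71).
Check: 15² = 225 ≡ 12 (mod 71). The two roots are 15 and 56.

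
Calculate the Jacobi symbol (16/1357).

1

Pull out 2^4: since 1357 ≡ 5 (mod 8), (2/1357) = -1, so (2/1357)^4 = +1.
Reached (1/1357) = 1. Collecting the sign flips along the way, the symbol is +1.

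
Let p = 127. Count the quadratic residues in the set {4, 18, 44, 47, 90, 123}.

4

(4/127) = +1 → QR.
(18/127) = +1 → QR.
(44/127) = +1 → QR.
(47/127) = +1 → QR.
(90/127) = -1 → non-residue.
(123/127) = -1 → non-residue.
Total quadratic residues among the 6: 4.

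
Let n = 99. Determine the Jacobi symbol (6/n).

0

Pull out 2: since 99 ≡ 3 (mod 8), (2/99) = -1.
Reciprocity: 3 ≡ 3 and 99 ≡ 3 (mod 4), so (3/99) = −(99/3).
Reduce top mod 3: now compute (0/3).
Top reduces to 0: gcd > 1, so the symbol is 0.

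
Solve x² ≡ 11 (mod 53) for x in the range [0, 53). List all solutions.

8, 45

53 ≡ 1 (mod 4), so we find a root by search.
Trying successive values, 8² = 64 ≡ 11 (mod 53). The other root is 53 − 8 = 45.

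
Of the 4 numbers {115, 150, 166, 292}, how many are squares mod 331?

(115/331) = -1 → non-residue.
(150/331) = +1 → QR.
(166/331) = -1 → non-residue.
(292/331) = -1 → non-residue.
Total quadratic residues among the 4: 1.

1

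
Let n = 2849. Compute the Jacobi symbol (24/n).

-1

Pull out 2^3: since 2849 ≡ 1 (mod 8), (2/2849) = +1, so (2/2849)^3 = +1.
Reciprocity: 3 ≡ 3 and 2849 ≡ 1 (mod 4), so (3/2849) = +(2849/3).
Reduce top mod 3: now compute (2/3).
Pull out 2: since 3 ≡ 3 (mod 8), (2/3) = -1.
Reached (1/3) = 1. Collecting the sign flips along the way, the symbol is -1.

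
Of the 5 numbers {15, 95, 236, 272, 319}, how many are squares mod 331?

(15/331) = -1 → non-residue.
(95/331) = +1 → QR.
(236/331) = -1 → non-residue.
(272/331) = +1 → QR.
(319/331) = +1 → QR.
Total quadratic residues among the 5: 3.

3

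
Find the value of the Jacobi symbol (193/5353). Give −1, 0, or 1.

Reciprocity: 193 ≡ 1 and 5353 ≡ 1 (mod 4), so (193/5353) = +(5353/193).
Reduce top mod 193: now compute (142/193).
Pull out 2: since 193 ≡ 1 (mod 8), (2/193) = +1.
Reciprocity: 71 ≡ 3 and 193 ≡ 1 (mod 4), so (71/193) = +(193/71).
Reduce top mod 71: now compute (51/71).
Reciprocity: 51 ≡ 3 and 71 ≡ 3 (mod 4), so (51/71) = −(71/51).
Reduce top mod 51: now compute (20/51).
Pull out 2^2: since 51 ≡ 3 (mod 8), (2/51) = -1, so (2/51)^2 = +1.
Reciprocity: 5 ≡ 1 and 51 ≡ 3 (mod 4), so (5/51) = +(51/5).
Reduce top mod 5: now compute (1/5).
Reached (1/5) = 1. Collecting the sign flips along the way, the symbol is -1.

-1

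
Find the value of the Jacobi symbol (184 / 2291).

-1

Pull out 2^3: since 2291 ≡ 3 (mod 8), (2/2291) = -1, so (2/2291)^3 = -1.
Reciprocity: 23 ≡ 3 and 2291 ≡ 3 (mod 4), so (23/2291) = −(2291/23).
Reduce top mod 23: now compute (14/23).
Pull out 2: since 23 ≡ 7 (mod 8), (2/23) = +1.
Reciprocity: 7 ≡ 3 and 23 ≡ 3 (mod 4), so (7/23) = −(23/7).
Reduce top mod 7: now compute (2/7).
Pull out 2: since 7 ≡ 7 (mod 8), (2/7) = +1.
Reached (1/7) = 1. Collecting the sign flips along the way, the symbol is -1.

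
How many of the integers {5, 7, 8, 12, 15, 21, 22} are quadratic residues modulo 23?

(5/23) = -1 → non-residue.
(7/23) = -1 → non-residue.
(8/23) = +1 → QR.
(12/23) = +1 → QR.
(15/23) = -1 → non-residue.
(21/23) = -1 → non-residue.
(22/23) = -1 → non-residue.
Total quadratic residues among the 7: 2.

2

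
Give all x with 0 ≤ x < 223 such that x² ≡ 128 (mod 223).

Since 223 ≡ 3 (mod 4), a square root of 128 is 128^((223+1)/4) = 128^56 mod 223.
Repeated squaring: 128^2≡105, 128^4≡98, 128^8≡15, 128^16≡2, 128^32≡4 (mod 223).
128^56 = 128^(32+16+8) ≡ 120 (mod 223).
Check: 120² = 14400 ≡ 128 (mod 223). The two roots are 103 and 120.

103, 120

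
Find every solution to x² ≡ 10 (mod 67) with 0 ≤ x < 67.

Since 67 ≡ 3 (mod 4), a square root of 10 is 10^((67+1)/4) = 10^17 mod 67.
Repeated squaring: 10^2≡33, 10^4≡17, 10^8≡21, 10^16≡39 (mod 67).
10^17 = 10^(16+1) ≡ 55 (mod 67).
Check: 55² = 3025 ≡ 10 (mod 67). The two roots are 12 and 55.

12, 55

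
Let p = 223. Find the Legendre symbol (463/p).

First reduce: 463 ≡ 17 (mod 223).
Reciprocity: 17 ≡ 1 and 223 ≡ 3 (mod 4), so (17/223) = +(223/17).
Reduce top mod 17: now compute (2/17).
Pull out 2: since 17 ≡ 1 (mod 8), (2/17) = +1.
Reached (1/17) = 1. Collecting the sign flips along the way, the symbol is +1.

1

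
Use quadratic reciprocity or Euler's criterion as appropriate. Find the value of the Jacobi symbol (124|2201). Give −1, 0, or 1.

Pull out 2^2: since 2201 ≡ 1 (mod 8), (2/2201) = +1, so (2/2201)^2 = +1.
Reciprocity: 31 ≡ 3 and 2201 ≡ 1 (mod 4), so (31/2201) = +(2201/31).
Reduce top mod 31: now compute (0/31).
Top reduces to 0: gcd > 1, so the symbol is 0.

0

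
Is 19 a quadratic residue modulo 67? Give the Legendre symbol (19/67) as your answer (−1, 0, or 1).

Reciprocity: 19 ≡ 3 and 67 ≡ 3 (mod 4), so (19/67) = −(67/19).
Reduce top mod 19: now compute (10/19).
Pull out 2: since 19 ≡ 3 (mod 8), (2/19) = -1.
Reciprocity: 5 ≡ 1 and 19 ≡ 3 (mod 4), so (5/19) = +(19/5).
Reduce top mod 5: now compute (4/5).
Pull out 2^2: since 5 ≡ 5 (mod 8), (2/5) = -1, so (2/5)^2 = +1.
Reached (1/5) = 1. Collecting the sign flips along the way, the symbol is +1.

1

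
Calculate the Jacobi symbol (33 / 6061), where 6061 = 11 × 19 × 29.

Reciprocity: 33 ≡ 1 and 6061 ≡ 1 (mod 4), so (33/6061) = +(6061/33).
Reduce top mod 33: now compute (22/33).
Pull out 2: since 33 ≡ 1 (mod 8), (2/33) = +1.
Reciprocity: 11 ≡ 3 and 33 ≡ 1 (mod 4), so (11/33) = +(33/11).
Reduce top mod 11: now compute (0/11).
Top reduces to 0: gcd > 1, so the symbol is 0.

0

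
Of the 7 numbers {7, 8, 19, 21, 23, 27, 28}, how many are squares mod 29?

(7/29) = +1 → QR.
(8/29) = -1 → non-residue.
(19/29) = -1 → non-residue.
(21/29) = -1 → non-residue.
(23/29) = +1 → QR.
(27/29) = -1 → non-residue.
(28/29) = +1 → QR.
Total quadratic residues among the 7: 3.

3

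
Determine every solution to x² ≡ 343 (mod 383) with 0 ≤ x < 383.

Since 383 ≡ 3 (mod 4), a square root of 343 is 343^((383+1)/4) = 343^96 mod 383.
Repeated squaring: 343^2≡68, 343^4≡28, 343^8≡18, 343^16≡324, 343^32≡34, 343^64≡7 (mod 383).
343^96 = 343^(64+32) ≡ 238 (mod 383).
Check: 238² = 56644 ≡ 343 (mod 383). The two roots are 145 and 238.

145, 238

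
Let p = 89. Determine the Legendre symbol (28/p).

Euler's criterion: (28/89) ≡ 28^44 (mod 89).
28^2 ≡ 72 (mod 89)
28^4 ≡ 22 (mod 89)
28^8 ≡ 39 (mod 89)
28^16 ≡ 8 (mod 89)
28^32 ≡ 64 (mod 89)
28^44 = 28^(32+8+4) ≡ 88 (mod 89).
Result is 88 ≡ −1, so (28/89) = −1.

-1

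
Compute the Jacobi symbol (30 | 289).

1

Pull out 2: since 289 ≡ 1 (mod 8), (2/289) = +1.
Reciprocity: 15 ≡ 3 and 289 ≡ 1 (mod 4), so (15/289) = +(289/15).
Reduce top mod 15: now compute (4/15).
Pull out 2^2: since 15 ≡ 7 (mod 8), (2/15) = +1, so (2/15)^2 = +1.
Reached (1/15) = 1. Collecting the sign flips along the way, the symbol is +1.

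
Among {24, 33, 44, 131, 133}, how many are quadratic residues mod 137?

(24/137) = -1 → non-residue.
(33/137) = -1 → non-residue.
(44/137) = +1 → QR.
(131/137) = -1 → non-residue.
(133/137) = +1 → QR.
Total quadratic residues among the 5: 2.

2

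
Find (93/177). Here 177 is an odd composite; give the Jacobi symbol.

0

Reciprocity: 93 ≡ 1 and 177 ≡ 1 (mod 4), so (93/177) = +(177/93).
Reduce top mod 93: now compute (84/93).
Pull out 2^2: since 93 ≡ 5 (mod 8), (2/93) = -1, so (2/93)^2 = +1.
Reciprocity: 21 ≡ 1 and 93 ≡ 1 (mod 4), so (21/93) = +(93/21).
Reduce top mod 21: now compute (9/21).
Reciprocity: 9 ≡ 1 and 21 ≡ 1 (mod 4), so (9/21) = +(21/9).
Reduce top mod 9: now compute (3/9).
Reciprocity: 3 ≡ 3 and 9 ≡ 1 (mod 4), so (3/9) = +(9/3).
Reduce top mod 3: now compute (0/3).
Top reduces to 0: gcd > 1, so the symbol is 0.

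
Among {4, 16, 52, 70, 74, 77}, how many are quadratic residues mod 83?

4

(4/83) = +1 → QR.
(16/83) = +1 → QR.
(52/83) = -1 → non-residue.
(70/83) = +1 → QR.
(74/83) = -1 → non-residue.
(77/83) = +1 → QR.
Total quadratic residues among the 6: 4.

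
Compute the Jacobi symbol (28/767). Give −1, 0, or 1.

-1

Pull out 2^2: since 767 ≡ 7 (mod 8), (2/767) = +1, so (2/767)^2 = +1.
Reciprocity: 7 ≡ 3 and 767 ≡ 3 (mod 4), so (7/767) = −(767/7).
Reduce top mod 7: now compute (4/7).
Pull out 2^2: since 7 ≡ 7 (mod 8), (2/7) = +1, so (2/7)^2 = +1.
Reached (1/7) = 1. Collecting the sign flips along the way, the symbol is -1.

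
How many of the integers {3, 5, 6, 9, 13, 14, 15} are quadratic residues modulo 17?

(3/17) = -1 → non-residue.
(5/17) = -1 → non-residue.
(6/17) = -1 → non-residue.
(9/17) = +1 → QR.
(13/17) = +1 → QR.
(14/17) = -1 → non-residue.
(15/17) = +1 → QR.
Total quadratic residues among the 7: 3.

3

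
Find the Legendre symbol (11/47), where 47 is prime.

-1

Reciprocity: 11 ≡ 3 and 47 ≡ 3 (mod 4), so (11/47) = −(47/11).
Reduce top mod 11: now compute (3/11).
Reciprocity: 3 ≡ 3 and 11 ≡ 3 (mod 4), so (3/11) = −(11/3).
Reduce top mod 3: now compute (2/3).
Pull out 2: since 3 ≡ 3 (mod 8), (2/3) = -1.
Reached (1/3) = 1. Collecting the sign flips along the way, the symbol is -1.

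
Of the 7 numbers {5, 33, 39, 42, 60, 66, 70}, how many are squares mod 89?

3

(5/89) = +1 → QR.
(33/89) = -1 → non-residue.
(39/89) = +1 → QR.
(42/89) = +1 → QR.
(60/89) = -1 → non-residue.
(66/89) = -1 → non-residue.
(70/89) = -1 → non-residue.
Total quadratic residues among the 7: 3.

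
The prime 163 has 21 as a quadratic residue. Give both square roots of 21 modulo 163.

64, 99

Since 163 ≡ 3 (mod 4), a square root of 21 is 21^((163+1)/4) = 21^41 mod 163.
Repeated squaring: 21^2≡115, 21^4≡22, 21^8≡158, 21^16≡25, 21^32≡136 (mod 163).
21^41 = 21^(32+8+1) ≡ 64 (mod 163).
Check: 64² = 4096 ≡ 21 (mod 163). The two roots are 64 and 99.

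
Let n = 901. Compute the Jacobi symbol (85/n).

0

Reciprocity: 85 ≡ 1 and 901 ≡ 1 (mod 4), so (85/901) = +(901/85).
Reduce top mod 85: now compute (51/85).
Reciprocity: 51 ≡ 3 and 85 ≡ 1 (mod 4), so (51/85) = +(85/51).
Reduce top mod 51: now compute (34/51).
Pull out 2: since 51 ≡ 3 (mod 8), (2/51) = -1.
Reciprocity: 17 ≡ 1 and 51 ≡ 3 (mod 4), so (17/51) = +(51/17).
Reduce top mod 17: now compute (0/17).
Top reduces to 0: gcd > 1, so the symbol is 0.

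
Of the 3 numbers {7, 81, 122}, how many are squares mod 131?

2

(7/131) = +1 → QR.
(81/131) = +1 → QR.
(122/131) = -1 → non-residue.
Total quadratic residues among the 3: 2.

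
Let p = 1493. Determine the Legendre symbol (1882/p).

First reduce: 1882 ≡ 389 (mod 1493).
Reciprocity: 389 ≡ 1 and 1493 ≡ 1 (mod 4), so (389/1493) = +(1493/389).
Reduce top mod 389: now compute (326/389).
Pull out 2: since 389 ≡ 5 (mod 8), (2/389) = -1.
Reciprocity: 163 ≡ 3 and 389 ≡ 1 (mod 4), so (163/389) = +(389/163).
Reduce top mod 163: now compute (63/163).
Reciprocity: 63 ≡ 3 and 163 ≡ 3 (mod 4), so (63/163) = −(163/63).
Reduce top mod 63: now compute (37/63).
Reciprocity: 37 ≡ 1 and 63 ≡ 3 (mod 4), so (37/63) = +(63/37).
Reduce top mod 37: now compute (26/37).
Pull out 2: since 37 ≡ 5 (mod 8), (2/37) = -1.
Reciprocity: 13 ≡ 1 and 37 ≡ 1 (mod 4), so (13/37) = +(37/13).
Reduce top mod 13: now compute (11/13).
Reciprocity: 11 ≡ 3 and 13 ≡ 1 (mod 4), so (11/13) = +(13/11).
Reduce top mod 11: now compute (2/11).
Pull out 2: since 11 ≡ 3 (mod 8), (2/11) = -1.
Reached (1/11) = 1. Collecting the sign flips along the way, the symbol is +1.

1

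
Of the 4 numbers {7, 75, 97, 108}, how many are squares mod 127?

0

(7/127) = -1 → non-residue.
(75/127) = -1 → non-residue.
(97/127) = -1 → non-residue.
(108/127) = -1 → non-residue.
Total quadratic residues among the 4: 0.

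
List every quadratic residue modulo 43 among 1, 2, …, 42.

1, 4, 6, 9, 10, 11, 13, 14, 15, 16, 17, 21, 23, 24, 25, 31, 35, 36, 38, 40, 41

Square k = 1,…,21 (k and 43−k give the same square):
1²=1, 2²=4, 3²=9, 4²=16, 5²=25, 6²=36, 7²≡6, 8²≡21, 9²≡38, 10²≡14, 11²≡35, 12²≡15, 13²≡40, 14²≡24, 15²≡10, 16²≡41, 17²≡31, 18²≡23, 19²≡17, 20²≡13, 21²≡11 (mod 43).
So the quadratic residues mod 43 are {1, 4, 6, 9, 10, 11, 13, 14, 15, 16, 17, 21, 23, 24, 25, 31, 35, 36, 38, 40, 41}.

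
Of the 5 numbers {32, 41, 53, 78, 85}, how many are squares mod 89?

(32/89) = +1 → QR.
(41/89) = -1 → non-residue.
(53/89) = +1 → QR.
(78/89) = +1 → QR.
(85/89) = +1 → QR.
Total quadratic residues among the 5: 4.

4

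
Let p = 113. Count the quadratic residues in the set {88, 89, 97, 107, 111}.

3

(88/113) = +1 → QR.
(89/113) = -1 → non-residue.
(97/113) = +1 → QR.
(107/113) = -1 → non-residue.
(111/113) = +1 → QR.
Total quadratic residues among the 5: 3.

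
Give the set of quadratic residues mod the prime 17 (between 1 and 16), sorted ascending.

Square k = 1,…,8 (k and 17−k give the same square):
1²=1, 2²=4, 3²=9, 4²=16, 5²≡8, 6²≡2, 7²≡15, 8²≡13 (mod 17).
So the quadratic residues mod 17 are {1, 2, 4, 8, 9, 13, 15, 16}.

1, 2, 4, 8, 9, 13, 15, 16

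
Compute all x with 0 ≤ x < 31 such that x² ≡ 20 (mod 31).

Since 31 ≡ 3 (mod 4), a square root of 20 is 20^((31+1)/4) = 20^8 mod 31.
Repeated squaring: 20^2≡28, 20^4≡9, 20^8≡19 (mod 31).
20^8 = 20^(8) ≡ 19 (mod 31).
Check: 19² = 361 ≡ 20 (mod 31). The two roots are 12 and 19.

12, 19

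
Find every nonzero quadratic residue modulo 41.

Square k = 1,…,20 (k and 41−k give the same square):
1²=1, 2²=4, 3²=9, 4²=16, 5²=25, 6²=36, 7²≡8, 8²≡23, 9²≡40, 10²≡18, 11²≡39, 12²≡21, 13²≡5, 14²≡32, 15²≡20, 16²≡10, 17²≡2, 18²≡37, 19²≡33, 20²≡31 (mod 41).
So the quadratic residues mod 41 are {1, 2, 4, 5, 8, 9, 10, 16, 18, 20, 21, 23, 25, 31, 32, 33, 36, 37, 39, 40}.

1, 2, 4, 5, 8, 9, 10, 16, 18, 20, 21, 23, 25, 31, 32, 33, 36, 37, 39, 40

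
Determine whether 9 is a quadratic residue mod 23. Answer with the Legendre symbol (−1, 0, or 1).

Reciprocity: 9 ≡ 1 and 23 ≡ 3 (mod 4), so (9/23) = +(23/9).
Reduce top mod 9: now compute (5/9).
Reciprocity: 5 ≡ 1 and 9 ≡ 1 (mod 4), so (5/9) = +(9/5).
Reduce top mod 5: now compute (4/5).
Pull out 2^2: since 5 ≡ 5 (mod 8), (2/5) = -1, so (2/5)^2 = +1.
Reached (1/5) = 1. Collecting the sign flips along the way, the symbol is +1.

1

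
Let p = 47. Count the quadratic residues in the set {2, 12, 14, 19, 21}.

4

(2/47) = +1 → QR.
(12/47) = +1 → QR.
(14/47) = +1 → QR.
(19/47) = -1 → non-residue.
(21/47) = +1 → QR.
Total quadratic residues among the 5: 4.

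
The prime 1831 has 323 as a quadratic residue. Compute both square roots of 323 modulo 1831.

206, 1625

Since 1831 ≡ 3 (mod 4), a square root of 323 is 323^((1831+1)/4) = 323^458 mod 1831.
Repeated squaring: 323^2≡1793, 323^4≡1444, 323^8≡1458, 323^16≡1804, 323^32≡729, 323^64≡451, 323^128≡160, 323^256≡1797 (mod 1831).
323^458 = 323^(256+128+64+8+2) ≡ 206 (mod 1831).
Check: 206² = 42436 ≡ 323 (mod 1831). The two roots are 206 and 1625.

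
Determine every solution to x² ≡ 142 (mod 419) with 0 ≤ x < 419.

155, 264

Since 419 ≡ 3 (mod 4), a square root of 142 is 142^((419+1)/4) = 142^105 mod 419.
Repeated squaring: 142^2≡52, 142^4≡190, 142^8≡66, 142^16≡166, 142^32≡321, 142^64≡386 (mod 419).
142^105 = 142^(64+32+8+1) ≡ 264 (mod 419).
Check: 264² = 69696 ≡ 142 (mod 419). The two roots are 155 and 264.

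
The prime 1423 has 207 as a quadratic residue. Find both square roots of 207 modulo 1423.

Since 1423 ≡ 3 (mod 4), a square root of 207 is 207^((1423+1)/4) = 207^356 mod 1423.
Repeated squaring: 207^2≡159, 207^4≡1090, 207^8≡1318, 207^16≡1064, 207^32≡811, 207^64≡295, 207^128≡222, 207^256≡902 (mod 1423).
207^356 = 207^(256+64+32+4) ≡ 892 (mod 1423).
Check: 892² = 795664 ≡ 207 (mod 1423). The two roots are 531 and 892.

531, 892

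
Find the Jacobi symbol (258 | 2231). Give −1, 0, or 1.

Pull out 2: since 2231 ≡ 7 (mod 8), (2/2231) = +1.
Reciprocity: 129 ≡ 1 and 2231 ≡ 3 (mod 4), so (129/2231) = +(2231/129).
Reduce top mod 129: now compute (38/129).
Pull out 2: since 129 ≡ 1 (mod 8), (2/129) = +1.
Reciprocity: 19 ≡ 3 and 129 ≡ 1 (mod 4), so (19/129) = +(129/19).
Reduce top mod 19: now compute (15/19).
Reciprocity: 15 ≡ 3 and 19 ≡ 3 (mod 4), so (15/19) = −(19/15).
Reduce top mod 15: now compute (4/15).
Pull out 2^2: since 15 ≡ 7 (mod 8), (2/15) = +1, so (2/15)^2 = +1.
Reached (1/15) = 1. Collecting the sign flips along the way, the symbol is -1.

-1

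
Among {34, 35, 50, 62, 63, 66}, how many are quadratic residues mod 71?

(34/71) = -1 → non-residue.
(35/71) = -1 → non-residue.
(50/71) = +1 → QR.
(62/71) = -1 → non-residue.
(63/71) = -1 → non-residue.
(66/71) = -1 → non-residue.
Total quadratic residues among the 6: 1.

1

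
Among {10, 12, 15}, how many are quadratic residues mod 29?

(10/29) = -1 → non-residue.
(12/29) = -1 → non-residue.
(15/29) = -1 → non-residue.
Total quadratic residues among the 3: 0.

0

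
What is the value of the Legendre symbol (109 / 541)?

Euler's criterion: (109/541) ≡ 109^270 (mod 541).
109^2 ≡ 520 (mod 541)
109^4 ≡ 441 (mod 541)
109^8 ≡ 262 (mod 541)
109^16 ≡ 478 (mod 541)
109^32 ≡ 182 (mod 541)
109^64 ≡ 123 (mod 541)
109^128 ≡ 522 (mod 541)
109^256 ≡ 361 (mod 541)
109^270 = 109^(256+8+4+2) ≡ 1 (mod 541).
Result is 1, so (109/541) = 1.

1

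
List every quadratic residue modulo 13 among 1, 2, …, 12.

Square k = 1,…,6 (k and 13−k give the same square):
1²=1, 2²=4, 3²=9, 4²≡3, 5²≡12, 6²≡10 (mod 13).
So the quadratic residues mod 13 are {1, 3, 4, 9, 10, 12}.

1,3,4,9,10,12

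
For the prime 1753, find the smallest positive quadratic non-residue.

(2/1753) = +1, so 2 is a residue.
(3/1753) = +1, so 3 is a residue.
(4/1753) = +1, so 4 is a residue.
(5/1753) = −1, so 5 is the smallest positive non-residue mod 1753.

5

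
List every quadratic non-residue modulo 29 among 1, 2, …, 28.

Square k = 1,…,14 (k and 29−k give the same square):
1²=1, 2²=4, 3²=9, 4²=16, 5²=25, 6²≡7, 7²≡20, 8²≡6, 9²≡23, 10²≡13, 11²≡5, 12²≡28, 13²≡24, 14²≡22 (mod 29).
The residues are {1, 4, 5, 6, 7, 9, 13, 16, 20, 22, 23, 24, 25, 28}; the non-residues are the remaining 14 nonzero classes.

2 3 8 10 11 12 14 15 17 18 19 21 26 27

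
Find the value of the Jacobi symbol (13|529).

Reciprocity: 13 ≡ 1 and 529 ≡ 1 (mod 4), so (13/529) = +(529/13).
Reduce top mod 13: now compute (9/13).
Reciprocity: 9 ≡ 1 and 13 ≡ 1 (mod 4), so (9/13) = +(13/9).
Reduce top mod 9: now compute (4/9).
Pull out 2^2: since 9 ≡ 1 (mod 8), (2/9) = +1, so (2/9)^2 = +1.
Reached (1/9) = 1. Collecting the sign flips along the way, the symbol is +1.

1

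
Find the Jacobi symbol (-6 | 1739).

First reduce: -6 ≡ 1733 (mod 1739).
Reciprocity: 1733 ≡ 1 and 1739 ≡ 3 (mod 4), so (1733/1739) = +(1739/1733).
Reduce top mod 1733: now compute (6/1733).
Pull out 2: since 1733 ≡ 5 (mod 8), (2/1733) = -1.
Reciprocity: 3 ≡ 3 and 1733 ≡ 1 (mod 4), so (3/1733) = +(1733/3).
Reduce top mod 3: now compute (2/3).
Pull out 2: since 3 ≡ 3 (mod 8), (2/3) = -1.
Reached (1/3) = 1. Collecting the sign flips along the way, the symbol is +1.

1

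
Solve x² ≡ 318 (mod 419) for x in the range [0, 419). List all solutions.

34, 385

Since 419 ≡ 3 (mod 4), a square root of 318 is 318^((419+1)/4) = 318^105 mod 419.
Repeated squaring: 318^2≡145, 318^4≡75, 318^8≡178, 318^16≡259, 318^32≡41, 318^64≡5 (mod 419).
318^105 = 318^(64+32+8+1) ≡ 34 (mod 419).
Check: 34² = 1156 ≡ 318 (mod 419). The two roots are 34 and 385.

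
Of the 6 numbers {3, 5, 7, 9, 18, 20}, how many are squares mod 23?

(3/23) = +1 → QR.
(5/23) = -1 → non-residue.
(7/23) = -1 → non-residue.
(9/23) = +1 → QR.
(18/23) = +1 → QR.
(20/23) = -1 → non-residue.
Total quadratic residues among the 6: 3.

3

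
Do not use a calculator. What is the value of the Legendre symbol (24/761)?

Euler's criterion: (24/761) ≡ 24^380 (mod 761).
24^2 ≡ 576 (mod 761)
24^4 ≡ 741 (mod 761)
24^8 ≡ 400 (mod 761)
24^16 ≡ 190 (mod 761)
24^32 ≡ 333 (mod 761)
24^64 ≡ 544 (mod 761)
24^128 ≡ 668 (mod 761)
24^256 ≡ 278 (mod 761)
24^380 = 24^(256+64+32+16+8+4) ≡ 760 (mod 761).
Result is 760 ≡ −1, so (24/761) = −1.

-1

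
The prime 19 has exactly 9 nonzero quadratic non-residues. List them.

2,3,8,10,12,13,14,15,18

Square k = 1,…,9 (k and 19−k give the same square):
1²=1, 2²=4, 3²=9, 4²=16, 5²≡6, 6²≡17, 7²≡11, 8²≡7, 9²≡5 (mod 19).
The residues are {1, 4, 5, 6, 7, 9, 11, 16, 17}; the non-residues are the remaining 9 nonzero classes.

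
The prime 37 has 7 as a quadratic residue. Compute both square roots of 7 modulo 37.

37 ≡ 1 (mod 4), so we find a root by search.
Trying successive values, 9² = 81 ≡ 7 (mod 37). The other root is 37 − 9 = 28.

9, 28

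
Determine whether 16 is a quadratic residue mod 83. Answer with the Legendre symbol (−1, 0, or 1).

1

Pull out 2^4: since 83 ≡ 3 (mod 8), (2/83) = -1, so (2/83)^4 = +1.
Reached (1/83) = 1. Collecting the sign flips along the way, the symbol is +1.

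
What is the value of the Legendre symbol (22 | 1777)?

-1

Pull out 2: since 1777 ≡ 1 (mod 8), (2/1777) = +1.
Reciprocity: 11 ≡ 3 and 1777 ≡ 1 (mod 4), so (11/1777) = +(1777/11).
Reduce top mod 11: now compute (6/11).
Pull out 2: since 11 ≡ 3 (mod 8), (2/11) = -1.
Reciprocity: 3 ≡ 3 and 11 ≡ 3 (mod 4), so (3/11) = −(11/3).
Reduce top mod 3: now compute (2/3).
Pull out 2: since 3 ≡ 3 (mod 8), (2/3) = -1.
Reached (1/3) = 1. Collecting the sign flips along the way, the symbol is -1.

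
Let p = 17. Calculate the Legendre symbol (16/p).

1

Euler's criterion: (16/17) ≡ 16^8 (mod 17).
16^2 ≡ 1 (mod 17)
16^4 ≡ 1 (mod 17)
16^8 ≡ 1 (mod 17)
16^8 = 16^(8) ≡ 1 (mod 17).
Result is 1, so (16/17) = 1.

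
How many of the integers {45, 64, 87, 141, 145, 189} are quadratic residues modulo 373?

(45/373) = -1 → non-residue.
(64/373) = +1 → QR.
(87/373) = +1 → QR.
(141/373) = -1 → non-residue.
(145/373) = -1 → non-residue.
(189/373) = +1 → QR.
Total quadratic residues among the 6: 3.

3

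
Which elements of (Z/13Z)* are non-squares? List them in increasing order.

Square k = 1,…,6 (k and 13−k give the same square):
1²=1, 2²=4, 3²=9, 4²≡3, 5²≡12, 6²≡10 (mod 13).
The residues are {1, 3, 4, 9, 10, 12}; the non-residues are the remaining 6 nonzero classes.

2,5,6,7,8,11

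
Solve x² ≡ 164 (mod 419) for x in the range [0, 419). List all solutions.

Since 419 ≡ 3 (mod 4), a square root of 164 is 164^((419+1)/4) = 164^105 mod 419.
Repeated squaring: 164^2≡80, 164^4≡115, 164^8≡236, 164^16≡388, 164^32≡123, 164^64≡45 (mod 419).
164^105 = 164^(64+32+8+1) ≡ 320 (mod 419).
Check: 320² = 102400 ≡ 164 (mod 419). The two roots are 99 and 320.

99, 320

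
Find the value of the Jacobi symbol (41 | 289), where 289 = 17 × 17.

Reciprocity: 41 ≡ 1 and 289 ≡ 1 (mod 4), so (41/289) = +(289/41).
Reduce top mod 41: now compute (2/41).
Pull out 2: since 41 ≡ 1 (mod 8), (2/41) = +1.
Reached (1/41) = 1. Collecting the sign flips along the way, the symbol is +1.

1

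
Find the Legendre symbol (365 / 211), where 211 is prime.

First reduce: 365 ≡ 154 (mod 211).
Pull out 2: since 211 ≡ 3 (mod 8), (2/211) = -1.
Reciprocity: 77 ≡ 1 and 211 ≡ 3 (mod 4), so (77/211) = +(211/77).
Reduce top mod 77: now compute (57/77).
Reciprocity: 57 ≡ 1 and 77 ≡ 1 (mod 4), so (57/77) = +(77/57).
Reduce top mod 57: now compute (20/57).
Pull out 2^2: since 57 ≡ 1 (mod 8), (2/57) = +1, so (2/57)^2 = +1.
Reciprocity: 5 ≡ 1 and 57 ≡ 1 (mod 4), so (5/57) = +(57/5).
Reduce top mod 5: now compute (2/5).
Pull out 2: since 5 ≡ 5 (mod 8), (2/5) = -1.
Reached (1/5) = 1. Collecting the sign flips along the way, the symbol is +1.

1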